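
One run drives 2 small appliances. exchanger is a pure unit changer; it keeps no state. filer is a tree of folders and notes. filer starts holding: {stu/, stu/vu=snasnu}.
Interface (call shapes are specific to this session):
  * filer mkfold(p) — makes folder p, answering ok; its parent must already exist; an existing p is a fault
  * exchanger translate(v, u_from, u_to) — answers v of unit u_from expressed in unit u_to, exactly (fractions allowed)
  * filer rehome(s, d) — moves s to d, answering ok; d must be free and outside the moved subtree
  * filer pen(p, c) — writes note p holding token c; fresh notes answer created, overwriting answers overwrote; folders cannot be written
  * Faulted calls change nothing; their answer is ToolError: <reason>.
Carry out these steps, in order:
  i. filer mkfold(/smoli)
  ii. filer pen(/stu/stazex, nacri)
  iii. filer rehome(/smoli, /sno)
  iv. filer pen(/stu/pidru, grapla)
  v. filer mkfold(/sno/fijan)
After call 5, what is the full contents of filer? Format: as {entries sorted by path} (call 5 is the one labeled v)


-> filer mkfold(p: /smoli)
<- ok
-> filer pen(p: /stu/stazex, c: nacri)
<- created
-> filer rehome(s: /smoli, d: /sno)
<- ok
-> filer pen(p: /stu/pidru, c: grapla)
<- created
-> filer mkfold(p: /sno/fijan)
<- ok

Answer: {sno/, sno/fijan/, stu/, stu/pidru=grapla, stu/stazex=nacri, stu/vu=snasnu}


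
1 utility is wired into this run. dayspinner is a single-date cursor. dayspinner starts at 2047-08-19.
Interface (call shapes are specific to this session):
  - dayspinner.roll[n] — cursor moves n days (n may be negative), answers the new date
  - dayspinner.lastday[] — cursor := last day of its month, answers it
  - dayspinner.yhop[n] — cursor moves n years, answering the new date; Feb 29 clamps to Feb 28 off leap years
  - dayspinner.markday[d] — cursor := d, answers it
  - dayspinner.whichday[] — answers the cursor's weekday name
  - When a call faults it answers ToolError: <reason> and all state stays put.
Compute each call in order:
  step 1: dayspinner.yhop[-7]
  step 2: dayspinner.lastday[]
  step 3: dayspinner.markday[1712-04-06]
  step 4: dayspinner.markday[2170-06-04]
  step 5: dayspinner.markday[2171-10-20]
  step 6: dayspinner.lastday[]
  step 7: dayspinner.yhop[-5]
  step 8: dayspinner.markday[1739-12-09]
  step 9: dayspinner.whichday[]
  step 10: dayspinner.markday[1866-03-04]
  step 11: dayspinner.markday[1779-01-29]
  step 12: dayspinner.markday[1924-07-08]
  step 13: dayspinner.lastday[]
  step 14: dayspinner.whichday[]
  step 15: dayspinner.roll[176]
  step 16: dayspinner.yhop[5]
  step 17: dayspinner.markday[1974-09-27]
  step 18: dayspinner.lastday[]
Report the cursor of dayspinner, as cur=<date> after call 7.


Answer: cur=2166-10-31

Derivation:
$ yhop n='-7'
  2040-08-19
$ lastday
  2040-08-31
$ markday d='1712-04-06'
  1712-04-06
$ markday d='2170-06-04'
  2170-06-04
$ markday d='2171-10-20'
  2171-10-20
$ lastday
  2171-10-31
$ yhop n='-5'
  2166-10-31
$ markday d='1739-12-09'
  1739-12-09
$ whichday
  Wednesday
$ markday d='1866-03-04'
  1866-03-04
$ markday d='1779-01-29'
  1779-01-29
$ markday d='1924-07-08'
  1924-07-08
$ lastday
  1924-07-31
$ whichday
  Thursday
$ roll n='176'
  1925-01-23
$ yhop n='5'
  1930-01-23
$ markday d='1974-09-27'
  1974-09-27
$ lastday
  1974-09-30


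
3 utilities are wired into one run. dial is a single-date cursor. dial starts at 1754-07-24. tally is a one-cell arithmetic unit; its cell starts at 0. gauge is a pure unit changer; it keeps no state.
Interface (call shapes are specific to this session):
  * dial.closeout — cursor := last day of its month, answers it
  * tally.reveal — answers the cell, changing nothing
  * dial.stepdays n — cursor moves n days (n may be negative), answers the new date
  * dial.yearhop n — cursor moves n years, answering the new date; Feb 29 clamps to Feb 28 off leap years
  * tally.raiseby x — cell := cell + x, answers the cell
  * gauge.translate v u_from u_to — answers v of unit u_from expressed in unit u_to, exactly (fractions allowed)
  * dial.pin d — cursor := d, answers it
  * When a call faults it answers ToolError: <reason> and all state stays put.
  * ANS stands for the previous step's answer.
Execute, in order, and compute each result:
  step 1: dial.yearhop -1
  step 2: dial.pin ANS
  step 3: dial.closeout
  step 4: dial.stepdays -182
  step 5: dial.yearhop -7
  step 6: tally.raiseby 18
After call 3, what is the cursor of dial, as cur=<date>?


Next I call yearhop on n=-1, giving 1753-07-24.
I try pin on d=ANS, and observe 1753-07-24.
I invoke closeout(), and observe 1753-07-31.
Invoking stepdays on n=-182, → 1753-01-30.
I run yearhop on n=-7, yielding 1746-01-30.
I try raiseby on x=18: 18.

Answer: cur=1753-07-31


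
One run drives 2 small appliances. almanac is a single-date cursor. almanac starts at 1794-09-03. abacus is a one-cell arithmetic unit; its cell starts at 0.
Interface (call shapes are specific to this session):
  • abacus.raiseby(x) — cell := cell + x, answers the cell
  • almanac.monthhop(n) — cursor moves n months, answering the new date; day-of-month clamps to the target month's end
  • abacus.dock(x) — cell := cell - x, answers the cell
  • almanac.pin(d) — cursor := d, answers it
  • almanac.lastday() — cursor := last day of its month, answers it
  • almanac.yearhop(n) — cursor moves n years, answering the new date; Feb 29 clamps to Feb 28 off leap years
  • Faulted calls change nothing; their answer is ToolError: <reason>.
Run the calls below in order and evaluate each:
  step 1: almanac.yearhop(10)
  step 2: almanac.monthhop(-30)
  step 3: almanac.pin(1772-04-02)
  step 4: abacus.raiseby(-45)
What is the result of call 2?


Answer: 1802-03-03

Derivation:
Act: yearhop[n='10']
Obs: 1804-09-03
Act: monthhop[n='-30']
Obs: 1802-03-03
Act: pin[d='1772-04-02']
Obs: 1772-04-02
Act: raiseby[x='-45']
Obs: -45


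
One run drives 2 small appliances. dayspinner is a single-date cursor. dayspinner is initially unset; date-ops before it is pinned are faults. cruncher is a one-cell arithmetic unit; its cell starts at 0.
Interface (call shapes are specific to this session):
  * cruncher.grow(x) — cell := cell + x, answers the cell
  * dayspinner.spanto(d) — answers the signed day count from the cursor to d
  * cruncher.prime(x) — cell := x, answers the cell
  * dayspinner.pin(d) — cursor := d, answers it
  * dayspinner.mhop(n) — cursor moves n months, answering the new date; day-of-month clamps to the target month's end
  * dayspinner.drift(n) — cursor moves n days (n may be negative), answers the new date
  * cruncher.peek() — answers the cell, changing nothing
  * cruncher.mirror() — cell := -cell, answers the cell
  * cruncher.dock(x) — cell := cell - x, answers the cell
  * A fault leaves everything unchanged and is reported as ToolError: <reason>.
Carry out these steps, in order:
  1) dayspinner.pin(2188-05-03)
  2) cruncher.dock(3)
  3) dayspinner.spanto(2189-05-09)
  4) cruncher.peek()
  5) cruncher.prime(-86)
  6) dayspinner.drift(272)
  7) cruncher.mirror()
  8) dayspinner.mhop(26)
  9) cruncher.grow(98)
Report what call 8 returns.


Answer: 2191-03-30

Derivation:
I use dayspinner.pin on d: 2188-05-03, yielding 2188-05-03.
Next I call cruncher.dock on x: 3, yielding -3.
Using dayspinner.spanto on d: 2189-05-09, → 371.
Using cruncher.peek, and see -3.
I invoke cruncher.prime on x: -86, — result: -86.
Now I run dayspinner.drift on n: 272, → 2189-01-30.
Now I run cruncher.mirror(), giving 86.
Next I call dayspinner.mhop on n: 26, — result: 2191-03-30.
Next I call cruncher.grow on x: 98, → 184.


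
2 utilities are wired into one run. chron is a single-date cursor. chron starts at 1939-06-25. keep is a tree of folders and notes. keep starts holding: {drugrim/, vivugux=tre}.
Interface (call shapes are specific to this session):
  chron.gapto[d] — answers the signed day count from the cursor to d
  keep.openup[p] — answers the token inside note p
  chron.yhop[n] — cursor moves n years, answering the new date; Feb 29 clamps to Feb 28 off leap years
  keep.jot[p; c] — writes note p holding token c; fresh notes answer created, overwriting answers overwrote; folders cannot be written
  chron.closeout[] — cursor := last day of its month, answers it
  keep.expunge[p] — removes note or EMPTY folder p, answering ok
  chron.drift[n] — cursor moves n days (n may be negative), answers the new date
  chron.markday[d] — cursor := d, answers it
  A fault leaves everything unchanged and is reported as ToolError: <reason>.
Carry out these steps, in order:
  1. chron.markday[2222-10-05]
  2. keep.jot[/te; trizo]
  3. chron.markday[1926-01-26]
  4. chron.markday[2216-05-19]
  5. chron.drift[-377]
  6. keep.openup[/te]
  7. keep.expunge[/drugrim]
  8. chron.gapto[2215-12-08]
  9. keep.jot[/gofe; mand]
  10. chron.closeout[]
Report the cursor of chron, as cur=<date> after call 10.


→ chron.markday(d→2222-10-05)
← 2222-10-05
→ keep.jot(p→/te, c→trizo)
← created
→ chron.markday(d→1926-01-26)
← 1926-01-26
→ chron.markday(d→2216-05-19)
← 2216-05-19
→ chron.drift(n→-377)
← 2215-05-08
→ keep.openup(p→/te)
← trizo
→ keep.expunge(p→/drugrim)
← ok
→ chron.gapto(d→2215-12-08)
← 214
→ keep.jot(p→/gofe, c→mand)
← created
→ chron.closeout()
← 2215-05-31

Answer: cur=2215-05-31


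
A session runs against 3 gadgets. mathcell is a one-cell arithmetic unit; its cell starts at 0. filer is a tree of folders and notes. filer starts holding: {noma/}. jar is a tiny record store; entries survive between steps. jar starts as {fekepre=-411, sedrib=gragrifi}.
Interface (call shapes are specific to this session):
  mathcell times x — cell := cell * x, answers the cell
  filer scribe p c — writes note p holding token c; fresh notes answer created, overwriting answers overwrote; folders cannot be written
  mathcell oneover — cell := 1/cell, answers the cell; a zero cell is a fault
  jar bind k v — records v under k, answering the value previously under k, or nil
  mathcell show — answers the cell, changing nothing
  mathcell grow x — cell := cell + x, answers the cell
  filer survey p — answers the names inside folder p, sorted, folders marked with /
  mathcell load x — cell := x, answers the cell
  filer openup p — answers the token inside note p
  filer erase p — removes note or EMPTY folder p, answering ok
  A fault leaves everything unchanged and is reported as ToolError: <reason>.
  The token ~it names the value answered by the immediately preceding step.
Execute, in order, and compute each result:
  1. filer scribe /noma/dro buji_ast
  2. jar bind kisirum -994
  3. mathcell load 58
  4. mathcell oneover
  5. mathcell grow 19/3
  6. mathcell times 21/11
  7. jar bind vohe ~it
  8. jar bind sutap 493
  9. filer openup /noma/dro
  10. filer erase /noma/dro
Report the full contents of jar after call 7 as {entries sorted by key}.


Answer: {fekepre=-411, kisirum=-994, sedrib=gragrifi, vohe=7735/638}

Derivation:
% 1. filer scribe(p=/noma/dro, c=buji_ast) => created
% 2. jar bind(k=kisirum, v=-994) => nil
% 3. mathcell load(x=58) => 58
% 4. mathcell oneover() => 1/58
% 5. mathcell grow(x=19/3) => 1105/174
% 6. mathcell times(x=21/11) => 7735/638
% 7. jar bind(k=vohe, v=~it) => nil
% 8. jar bind(k=sutap, v=493) => nil
% 9. filer openup(p=/noma/dro) => buji_ast
% 10. filer erase(p=/noma/dro) => ok


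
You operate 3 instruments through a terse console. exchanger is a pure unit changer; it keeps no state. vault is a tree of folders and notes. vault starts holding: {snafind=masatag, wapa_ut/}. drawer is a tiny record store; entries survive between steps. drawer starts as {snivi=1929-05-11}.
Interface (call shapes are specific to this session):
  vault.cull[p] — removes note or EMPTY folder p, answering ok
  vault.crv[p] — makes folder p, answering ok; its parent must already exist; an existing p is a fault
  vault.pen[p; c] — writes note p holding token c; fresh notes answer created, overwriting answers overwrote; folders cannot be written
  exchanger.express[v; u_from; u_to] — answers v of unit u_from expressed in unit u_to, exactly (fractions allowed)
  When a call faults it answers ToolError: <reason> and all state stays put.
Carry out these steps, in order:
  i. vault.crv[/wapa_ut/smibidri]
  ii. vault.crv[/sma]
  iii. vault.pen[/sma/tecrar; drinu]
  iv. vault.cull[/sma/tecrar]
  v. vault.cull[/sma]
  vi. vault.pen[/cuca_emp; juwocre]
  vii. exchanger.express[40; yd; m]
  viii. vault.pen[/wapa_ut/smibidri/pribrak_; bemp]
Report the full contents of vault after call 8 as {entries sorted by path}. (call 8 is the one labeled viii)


Answer: {cuca_emp=juwocre, snafind=masatag, wapa_ut/, wapa_ut/smibidri/, wapa_ut/smibidri/pribrak_=bemp}

Derivation:
# crv(p=/wapa_ut/smibidri) ~> ok
# crv(p=/sma) ~> ok
# pen(p=/sma/tecrar, c=drinu) ~> created
# cull(p=/sma/tecrar) ~> ok
# cull(p=/sma) ~> ok
# pen(p=/cuca_emp, c=juwocre) ~> created
# express(v=40, u_from=yd, u_to=m) ~> 4572/125
# pen(p=/wapa_ut/smibidri/pribrak_, c=bemp) ~> created


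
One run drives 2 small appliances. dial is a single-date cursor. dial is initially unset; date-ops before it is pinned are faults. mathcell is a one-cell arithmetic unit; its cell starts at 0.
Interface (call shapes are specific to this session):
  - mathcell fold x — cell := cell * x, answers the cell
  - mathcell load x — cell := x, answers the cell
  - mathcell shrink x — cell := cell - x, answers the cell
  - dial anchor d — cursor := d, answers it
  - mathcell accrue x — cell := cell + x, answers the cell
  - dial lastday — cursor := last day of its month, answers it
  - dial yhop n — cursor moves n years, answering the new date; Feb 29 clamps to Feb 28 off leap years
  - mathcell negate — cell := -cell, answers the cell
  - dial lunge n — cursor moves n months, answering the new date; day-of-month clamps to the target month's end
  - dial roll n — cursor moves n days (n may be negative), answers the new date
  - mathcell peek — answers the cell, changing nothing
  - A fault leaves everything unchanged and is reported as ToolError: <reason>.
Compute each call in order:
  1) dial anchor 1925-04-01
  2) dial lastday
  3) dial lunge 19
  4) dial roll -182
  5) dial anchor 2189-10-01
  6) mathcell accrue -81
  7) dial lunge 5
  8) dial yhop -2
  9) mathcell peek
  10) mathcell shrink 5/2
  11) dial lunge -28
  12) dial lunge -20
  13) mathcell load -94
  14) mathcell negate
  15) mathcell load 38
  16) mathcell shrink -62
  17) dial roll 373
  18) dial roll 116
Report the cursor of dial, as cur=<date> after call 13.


> dial anchor d=1925-04-01
:: 1925-04-01
> dial lastday
:: 1925-04-30
> dial lunge n=19
:: 1926-11-30
> dial roll n=-182
:: 1926-06-01
> dial anchor d=2189-10-01
:: 2189-10-01
> mathcell accrue x=-81
:: -81
> dial lunge n=5
:: 2190-03-01
> dial yhop n=-2
:: 2188-03-01
> mathcell peek
:: -81
> mathcell shrink x=5/2
:: -167/2
> dial lunge n=-28
:: 2185-11-01
> dial lunge n=-20
:: 2184-03-01
> mathcell load x=-94
:: -94
> mathcell negate
:: 94
> mathcell load x=38
:: 38
> mathcell shrink x=-62
:: 100
> dial roll n=373
:: 2185-03-09
> dial roll n=116
:: 2185-07-03

Answer: cur=2184-03-01


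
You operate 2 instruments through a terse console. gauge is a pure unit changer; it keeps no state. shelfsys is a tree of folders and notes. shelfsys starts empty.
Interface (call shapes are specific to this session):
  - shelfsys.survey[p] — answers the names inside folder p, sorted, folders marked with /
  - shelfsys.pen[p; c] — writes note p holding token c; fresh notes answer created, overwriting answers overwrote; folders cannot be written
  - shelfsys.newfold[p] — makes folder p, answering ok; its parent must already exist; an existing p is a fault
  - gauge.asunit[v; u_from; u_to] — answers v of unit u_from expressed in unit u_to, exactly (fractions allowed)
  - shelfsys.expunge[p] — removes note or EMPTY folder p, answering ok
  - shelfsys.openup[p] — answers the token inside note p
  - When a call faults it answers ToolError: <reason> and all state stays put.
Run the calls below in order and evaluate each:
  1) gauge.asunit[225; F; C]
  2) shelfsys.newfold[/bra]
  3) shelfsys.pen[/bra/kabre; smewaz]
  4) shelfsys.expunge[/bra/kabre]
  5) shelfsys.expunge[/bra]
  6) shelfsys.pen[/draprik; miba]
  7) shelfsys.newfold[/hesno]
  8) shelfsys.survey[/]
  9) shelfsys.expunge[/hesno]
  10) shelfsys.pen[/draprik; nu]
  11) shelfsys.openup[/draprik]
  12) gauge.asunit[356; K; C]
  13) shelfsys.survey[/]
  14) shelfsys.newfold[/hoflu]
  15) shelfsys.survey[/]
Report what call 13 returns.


Answer: [draprik]

Derivation:
→ asunit(v=225, u_from=F, u_to=C)
← 965/9
→ newfold(p=/bra)
← ok
→ pen(p=/bra/kabre, c=smewaz)
← created
→ expunge(p=/bra/kabre)
← ok
→ expunge(p=/bra)
← ok
→ pen(p=/draprik, c=miba)
← created
→ newfold(p=/hesno)
← ok
→ survey(p=/)
← [draprik, hesno/]
→ expunge(p=/hesno)
← ok
→ pen(p=/draprik, c=nu)
← overwrote
→ openup(p=/draprik)
← nu
→ asunit(v=356, u_from=K, u_to=C)
← 1657/20
→ survey(p=/)
← [draprik]
→ newfold(p=/hoflu)
← ok
→ survey(p=/)
← [draprik, hoflu/]


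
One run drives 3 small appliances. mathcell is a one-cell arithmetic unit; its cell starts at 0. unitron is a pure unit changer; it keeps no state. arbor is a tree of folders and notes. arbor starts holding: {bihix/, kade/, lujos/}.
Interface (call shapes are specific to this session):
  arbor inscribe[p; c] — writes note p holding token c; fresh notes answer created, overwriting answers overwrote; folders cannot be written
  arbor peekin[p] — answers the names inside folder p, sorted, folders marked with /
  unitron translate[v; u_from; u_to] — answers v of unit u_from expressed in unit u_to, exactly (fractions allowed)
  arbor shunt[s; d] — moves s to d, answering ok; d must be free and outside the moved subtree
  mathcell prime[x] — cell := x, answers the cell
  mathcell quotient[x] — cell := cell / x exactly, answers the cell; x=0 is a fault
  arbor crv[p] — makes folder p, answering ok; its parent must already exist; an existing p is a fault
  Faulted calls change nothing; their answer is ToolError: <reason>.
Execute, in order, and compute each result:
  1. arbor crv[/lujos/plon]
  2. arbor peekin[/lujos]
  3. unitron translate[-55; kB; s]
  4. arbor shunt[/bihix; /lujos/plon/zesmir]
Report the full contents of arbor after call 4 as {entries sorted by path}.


;; 1. arbor crv(p=/lujos/plon) ~> ok
;; 2. arbor peekin(p=/lujos) ~> [plon/]
;; 3. unitron translate(v=-55, u_from=kB, u_to=s) ~> ToolError: incompatible units
;; 4. arbor shunt(s=/bihix, d=/lujos/plon/zesmir) ~> ok

Answer: {kade/, lujos/, lujos/plon/, lujos/plon/zesmir/}


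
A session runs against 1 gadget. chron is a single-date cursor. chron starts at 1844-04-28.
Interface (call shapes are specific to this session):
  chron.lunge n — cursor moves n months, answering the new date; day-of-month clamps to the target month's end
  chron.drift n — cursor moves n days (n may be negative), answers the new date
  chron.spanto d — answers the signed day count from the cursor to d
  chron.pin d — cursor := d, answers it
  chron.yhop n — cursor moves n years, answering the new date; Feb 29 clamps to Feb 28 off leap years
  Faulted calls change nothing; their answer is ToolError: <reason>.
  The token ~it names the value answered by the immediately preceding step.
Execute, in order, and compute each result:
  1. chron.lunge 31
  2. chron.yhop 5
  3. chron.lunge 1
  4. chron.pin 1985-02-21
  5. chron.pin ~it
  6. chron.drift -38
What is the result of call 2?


>> lunge(n='31')
<< 1846-11-28
>> yhop(n='5')
<< 1851-11-28
>> lunge(n='1')
<< 1851-12-28
>> pin(d='1985-02-21')
<< 1985-02-21
>> pin(d='~it')
<< 1985-02-21
>> drift(n='-38')
<< 1985-01-14

Answer: 1851-11-28


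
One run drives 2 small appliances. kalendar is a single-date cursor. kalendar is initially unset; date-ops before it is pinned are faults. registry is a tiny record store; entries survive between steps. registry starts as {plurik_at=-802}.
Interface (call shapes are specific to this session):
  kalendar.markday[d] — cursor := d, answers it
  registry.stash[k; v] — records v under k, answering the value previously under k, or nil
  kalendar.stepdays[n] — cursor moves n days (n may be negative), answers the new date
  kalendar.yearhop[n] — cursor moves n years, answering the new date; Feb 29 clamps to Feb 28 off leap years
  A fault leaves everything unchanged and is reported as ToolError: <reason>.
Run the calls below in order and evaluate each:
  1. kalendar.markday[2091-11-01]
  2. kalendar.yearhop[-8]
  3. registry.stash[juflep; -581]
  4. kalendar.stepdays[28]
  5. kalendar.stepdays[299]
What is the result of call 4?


Answer: 2083-11-29

Derivation:
→ markday(d: 2091-11-01)
← 2091-11-01
→ yearhop(n: -8)
← 2083-11-01
→ stash(k: juflep, v: -581)
← nil
→ stepdays(n: 28)
← 2083-11-29
→ stepdays(n: 299)
← 2084-09-23


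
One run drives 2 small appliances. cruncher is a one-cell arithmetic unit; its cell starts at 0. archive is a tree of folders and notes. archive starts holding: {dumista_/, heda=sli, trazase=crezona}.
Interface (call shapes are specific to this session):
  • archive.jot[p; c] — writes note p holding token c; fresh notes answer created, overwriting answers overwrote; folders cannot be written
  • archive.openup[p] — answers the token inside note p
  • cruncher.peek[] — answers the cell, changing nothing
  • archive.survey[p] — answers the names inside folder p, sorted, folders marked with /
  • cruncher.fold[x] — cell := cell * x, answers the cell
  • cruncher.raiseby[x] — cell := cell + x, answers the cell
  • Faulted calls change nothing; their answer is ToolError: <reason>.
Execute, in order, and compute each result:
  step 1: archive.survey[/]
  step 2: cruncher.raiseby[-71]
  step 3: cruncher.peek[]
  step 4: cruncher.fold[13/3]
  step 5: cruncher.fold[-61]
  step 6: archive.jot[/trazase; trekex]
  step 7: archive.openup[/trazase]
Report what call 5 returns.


Answer: 56303/3

Derivation:
% survey p=/
:: [dumista_/, heda, trazase]
% raiseby x=-71
:: -71
% peek
:: -71
% fold x=13/3
:: -923/3
% fold x=-61
:: 56303/3
% jot p=/trazase c=trekex
:: overwrote
% openup p=/trazase
:: trekex


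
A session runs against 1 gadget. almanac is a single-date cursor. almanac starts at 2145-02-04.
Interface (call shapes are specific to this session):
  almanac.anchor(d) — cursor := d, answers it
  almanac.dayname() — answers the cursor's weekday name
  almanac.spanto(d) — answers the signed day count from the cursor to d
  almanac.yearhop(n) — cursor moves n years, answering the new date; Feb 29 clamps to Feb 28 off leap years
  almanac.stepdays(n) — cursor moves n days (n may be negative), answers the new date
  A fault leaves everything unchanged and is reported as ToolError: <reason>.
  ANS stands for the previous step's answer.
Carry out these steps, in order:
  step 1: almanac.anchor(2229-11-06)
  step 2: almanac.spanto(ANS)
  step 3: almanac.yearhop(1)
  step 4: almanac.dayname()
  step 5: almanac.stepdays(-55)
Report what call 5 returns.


·→ almanac.anchor(d: 2229-11-06)
·← 2229-11-06
·→ almanac.spanto(d: ANS)
·← 0
·→ almanac.yearhop(n: 1)
·← 2230-11-06
·→ almanac.dayname()
·← Saturday
·→ almanac.stepdays(n: -55)
·← 2230-09-12

Answer: 2230-09-12


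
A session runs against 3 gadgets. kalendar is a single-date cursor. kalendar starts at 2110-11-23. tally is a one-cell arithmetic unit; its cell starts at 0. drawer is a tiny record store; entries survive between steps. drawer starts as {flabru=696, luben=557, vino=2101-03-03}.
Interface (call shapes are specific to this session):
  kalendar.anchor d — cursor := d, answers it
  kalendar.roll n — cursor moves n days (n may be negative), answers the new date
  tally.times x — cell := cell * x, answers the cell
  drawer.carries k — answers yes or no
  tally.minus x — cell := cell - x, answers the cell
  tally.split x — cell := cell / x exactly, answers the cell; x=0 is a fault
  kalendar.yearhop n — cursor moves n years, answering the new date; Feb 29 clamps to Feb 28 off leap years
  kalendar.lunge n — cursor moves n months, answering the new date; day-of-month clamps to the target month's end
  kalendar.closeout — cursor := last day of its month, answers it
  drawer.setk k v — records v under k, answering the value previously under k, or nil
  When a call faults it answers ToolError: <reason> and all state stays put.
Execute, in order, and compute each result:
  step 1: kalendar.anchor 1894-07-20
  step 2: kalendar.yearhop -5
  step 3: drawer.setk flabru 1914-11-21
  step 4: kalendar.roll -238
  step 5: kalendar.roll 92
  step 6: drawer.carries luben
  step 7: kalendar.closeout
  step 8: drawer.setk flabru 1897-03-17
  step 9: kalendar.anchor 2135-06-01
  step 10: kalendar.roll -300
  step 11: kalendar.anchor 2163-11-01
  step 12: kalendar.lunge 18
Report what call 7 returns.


Answer: 1889-02-28

Derivation:
Calling kalendar.anchor using d=1894-07-20, — result: 1894-07-20.
Now I run kalendar.yearhop using n=-5, and get 1889-07-20.
Then drawer.setk using k=flabru, v=1914-11-21, and see 696.
I use kalendar.roll using n=-238: 1888-11-24.
I run kalendar.roll using n=92, and observe 1889-02-24.
I call drawer.carries using k=luben, which returns yes.
Invoking kalendar.closeout, which returns 1889-02-28.
Using drawer.setk using k=flabru, v=1897-03-17, — result: 1914-11-21.
I invoke kalendar.anchor using d=2135-06-01, and observe 2135-06-01.
Using kalendar.roll using n=-300, giving 2134-08-05.
Now I run kalendar.anchor using d=2163-11-01, giving 2163-11-01.
I call kalendar.lunge using n=18: 2165-05-01.


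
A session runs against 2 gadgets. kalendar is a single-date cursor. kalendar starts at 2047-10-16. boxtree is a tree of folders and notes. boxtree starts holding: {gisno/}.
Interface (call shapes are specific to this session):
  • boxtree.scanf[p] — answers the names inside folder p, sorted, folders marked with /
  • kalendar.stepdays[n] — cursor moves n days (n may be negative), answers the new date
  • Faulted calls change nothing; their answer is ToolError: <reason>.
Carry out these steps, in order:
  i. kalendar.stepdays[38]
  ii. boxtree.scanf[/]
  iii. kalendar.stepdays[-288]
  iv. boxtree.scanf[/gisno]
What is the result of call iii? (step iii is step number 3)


Act: kalendar.stepdays[38]
Obs: 2047-11-23
Act: boxtree.scanf[/]
Obs: [gisno/]
Act: kalendar.stepdays[-288]
Obs: 2047-02-08
Act: boxtree.scanf[/gisno]
Obs: []

Answer: 2047-02-08


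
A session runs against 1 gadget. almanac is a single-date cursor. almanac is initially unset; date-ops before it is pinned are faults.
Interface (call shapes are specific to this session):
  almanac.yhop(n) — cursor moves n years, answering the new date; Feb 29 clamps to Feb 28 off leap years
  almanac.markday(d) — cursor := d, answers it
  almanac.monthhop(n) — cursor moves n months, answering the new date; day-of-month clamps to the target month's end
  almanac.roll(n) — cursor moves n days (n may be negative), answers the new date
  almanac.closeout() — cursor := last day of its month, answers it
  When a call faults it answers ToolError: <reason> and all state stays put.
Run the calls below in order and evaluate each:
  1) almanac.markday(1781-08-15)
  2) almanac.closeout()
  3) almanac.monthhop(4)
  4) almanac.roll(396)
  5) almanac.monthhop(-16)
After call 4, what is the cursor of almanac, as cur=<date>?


$ almanac.markday d: 1781-08-15
:: 1781-08-15
$ almanac.closeout
:: 1781-08-31
$ almanac.monthhop n: 4
:: 1781-12-31
$ almanac.roll n: 396
:: 1783-01-31
$ almanac.monthhop n: -16
:: 1781-09-30

Answer: cur=1783-01-31


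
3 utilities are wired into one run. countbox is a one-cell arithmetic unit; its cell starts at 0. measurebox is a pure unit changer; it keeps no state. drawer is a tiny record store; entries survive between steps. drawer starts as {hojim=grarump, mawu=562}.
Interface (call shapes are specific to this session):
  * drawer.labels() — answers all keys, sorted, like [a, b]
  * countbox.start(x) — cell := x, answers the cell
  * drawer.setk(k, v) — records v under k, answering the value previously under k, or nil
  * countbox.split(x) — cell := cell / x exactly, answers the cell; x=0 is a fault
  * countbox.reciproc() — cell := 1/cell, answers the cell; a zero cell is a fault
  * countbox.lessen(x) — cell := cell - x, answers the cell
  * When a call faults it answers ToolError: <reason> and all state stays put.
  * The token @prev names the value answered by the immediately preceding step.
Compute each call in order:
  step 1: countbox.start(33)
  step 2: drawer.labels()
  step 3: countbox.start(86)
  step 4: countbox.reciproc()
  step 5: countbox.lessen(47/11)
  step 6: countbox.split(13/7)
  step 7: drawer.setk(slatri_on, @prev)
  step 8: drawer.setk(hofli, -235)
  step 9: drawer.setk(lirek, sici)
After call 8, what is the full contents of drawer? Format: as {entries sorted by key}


CALL countbox.start[x→33]
RET  33
CALL drawer.labels[]
RET  [hojim, mawu]
CALL countbox.start[x→86]
RET  86
CALL countbox.reciproc[]
RET  1/86
CALL countbox.lessen[x→47/11]
RET  -4031/946
CALL countbox.split[x→13/7]
RET  -28217/12298
CALL drawer.setk[k→slatri_on; v→@prev]
RET  nil
CALL drawer.setk[k→hofli; v→-235]
RET  nil
CALL drawer.setk[k→lirek; v→sici]
RET  nil

Answer: {hofli=-235, hojim=grarump, mawu=562, slatri_on=-28217/12298}


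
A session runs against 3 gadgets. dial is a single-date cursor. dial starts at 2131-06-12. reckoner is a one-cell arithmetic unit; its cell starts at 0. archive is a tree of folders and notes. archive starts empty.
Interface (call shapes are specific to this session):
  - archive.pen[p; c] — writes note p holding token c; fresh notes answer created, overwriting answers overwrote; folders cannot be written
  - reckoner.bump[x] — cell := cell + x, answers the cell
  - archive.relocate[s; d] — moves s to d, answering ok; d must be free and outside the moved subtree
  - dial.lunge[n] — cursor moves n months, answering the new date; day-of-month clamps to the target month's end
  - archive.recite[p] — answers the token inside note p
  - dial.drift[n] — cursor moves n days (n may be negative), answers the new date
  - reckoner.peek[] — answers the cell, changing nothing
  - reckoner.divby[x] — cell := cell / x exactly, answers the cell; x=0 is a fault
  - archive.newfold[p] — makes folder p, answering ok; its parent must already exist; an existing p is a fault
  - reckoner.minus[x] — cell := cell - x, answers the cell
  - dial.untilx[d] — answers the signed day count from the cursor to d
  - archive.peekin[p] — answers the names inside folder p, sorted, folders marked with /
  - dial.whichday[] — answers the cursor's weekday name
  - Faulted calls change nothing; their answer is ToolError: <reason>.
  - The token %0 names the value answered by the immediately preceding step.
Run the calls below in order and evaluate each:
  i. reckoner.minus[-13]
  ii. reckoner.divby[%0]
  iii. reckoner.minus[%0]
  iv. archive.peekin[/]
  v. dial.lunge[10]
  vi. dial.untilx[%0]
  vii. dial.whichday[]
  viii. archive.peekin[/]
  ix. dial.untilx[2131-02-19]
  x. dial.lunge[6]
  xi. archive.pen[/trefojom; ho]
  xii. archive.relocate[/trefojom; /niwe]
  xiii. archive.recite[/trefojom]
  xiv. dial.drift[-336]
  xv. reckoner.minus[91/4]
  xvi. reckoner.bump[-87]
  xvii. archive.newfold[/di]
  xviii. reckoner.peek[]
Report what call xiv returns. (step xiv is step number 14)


% minus x='-13'
[out] 13
% divby x='%0'
[out] 1
% minus x='%0'
[out] 0
% peekin p='/'
[out] []
% lunge n='10'
[out] 2132-04-12
% untilx d='%0'
[out] 0
% whichday
[out] Saturday
% peekin p='/'
[out] []
% untilx d='2131-02-19'
[out] -418
% lunge n='6'
[out] 2132-10-12
% pen p='/trefojom' c='ho'
[out] created
% relocate s='/trefojom' d='/niwe'
[out] ok
% recite p='/trefojom'
[out] ToolError: not found
% drift n='-336'
[out] 2131-11-11
% minus x='91/4'
[out] -91/4
% bump x='-87'
[out] -439/4
% newfold p='/di'
[out] ok
% peek
[out] -439/4

Answer: 2131-11-11


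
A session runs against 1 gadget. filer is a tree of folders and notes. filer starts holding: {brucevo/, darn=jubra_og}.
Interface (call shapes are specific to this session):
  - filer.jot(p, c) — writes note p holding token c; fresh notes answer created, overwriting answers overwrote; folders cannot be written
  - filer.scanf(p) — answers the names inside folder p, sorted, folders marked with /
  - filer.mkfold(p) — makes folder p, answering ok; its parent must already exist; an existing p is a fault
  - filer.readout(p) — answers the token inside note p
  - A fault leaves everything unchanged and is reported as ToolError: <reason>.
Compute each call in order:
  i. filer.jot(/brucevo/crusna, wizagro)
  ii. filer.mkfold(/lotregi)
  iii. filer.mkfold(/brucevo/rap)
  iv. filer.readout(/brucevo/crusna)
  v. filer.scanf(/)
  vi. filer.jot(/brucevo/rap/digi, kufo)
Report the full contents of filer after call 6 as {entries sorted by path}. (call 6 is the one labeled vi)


-- jot(p='/brucevo/crusna', c='wizagro') -> created
-- mkfold(p='/lotregi') -> ok
-- mkfold(p='/brucevo/rap') -> ok
-- readout(p='/brucevo/crusna') -> wizagro
-- scanf(p='/') -> [brucevo/, darn, lotregi/]
-- jot(p='/brucevo/rap/digi', c='kufo') -> created

Answer: {brucevo/, brucevo/crusna=wizagro, brucevo/rap/, brucevo/rap/digi=kufo, darn=jubra_og, lotregi/}


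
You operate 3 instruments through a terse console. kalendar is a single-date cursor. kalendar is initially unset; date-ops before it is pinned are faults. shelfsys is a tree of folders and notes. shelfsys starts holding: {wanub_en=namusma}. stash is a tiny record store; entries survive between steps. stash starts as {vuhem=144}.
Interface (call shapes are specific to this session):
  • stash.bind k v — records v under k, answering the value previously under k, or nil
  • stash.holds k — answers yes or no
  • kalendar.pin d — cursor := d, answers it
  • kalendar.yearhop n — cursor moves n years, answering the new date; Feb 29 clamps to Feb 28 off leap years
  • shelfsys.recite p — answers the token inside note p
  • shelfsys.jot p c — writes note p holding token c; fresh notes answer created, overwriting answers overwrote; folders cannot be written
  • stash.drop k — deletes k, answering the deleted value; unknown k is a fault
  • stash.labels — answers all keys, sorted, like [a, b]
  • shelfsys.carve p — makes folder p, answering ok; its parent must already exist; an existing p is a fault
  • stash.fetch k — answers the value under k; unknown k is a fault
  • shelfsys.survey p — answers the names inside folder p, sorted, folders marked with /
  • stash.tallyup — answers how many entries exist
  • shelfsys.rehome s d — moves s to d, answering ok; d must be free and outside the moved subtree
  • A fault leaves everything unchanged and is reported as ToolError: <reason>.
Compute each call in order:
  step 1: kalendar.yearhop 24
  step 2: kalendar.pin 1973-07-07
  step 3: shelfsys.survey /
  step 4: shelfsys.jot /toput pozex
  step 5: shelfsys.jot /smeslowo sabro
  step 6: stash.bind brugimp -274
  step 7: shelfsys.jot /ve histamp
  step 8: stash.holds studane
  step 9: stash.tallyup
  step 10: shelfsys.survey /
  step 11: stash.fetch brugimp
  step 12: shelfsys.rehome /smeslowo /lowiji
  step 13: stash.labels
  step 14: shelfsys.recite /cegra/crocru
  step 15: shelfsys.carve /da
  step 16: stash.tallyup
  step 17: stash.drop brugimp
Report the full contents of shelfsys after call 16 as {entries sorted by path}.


Answer: {da/, lowiji=sabro, toput=pozex, ve=histamp, wanub_en=namusma}

Derivation:
CALL yearhop[n='24']
RET  ToolError: no date set
CALL pin[d='1973-07-07']
RET  1973-07-07
CALL survey[p='/']
RET  [wanub_en]
CALL jot[p='/toput'; c='pozex']
RET  created
CALL jot[p='/smeslowo'; c='sabro']
RET  created
CALL bind[k='brugimp'; v='-274']
RET  nil
CALL jot[p='/ve'; c='histamp']
RET  created
CALL holds[k='studane']
RET  no
CALL tallyup[]
RET  2
CALL survey[p='/']
RET  [smeslowo, toput, ve, wanub_en]
CALL fetch[k='brugimp']
RET  -274
CALL rehome[s='/smeslowo'; d='/lowiji']
RET  ok
CALL labels[]
RET  [brugimp, vuhem]
CALL recite[p='/cegra/crocru']
RET  ToolError: not found
CALL carve[p='/da']
RET  ok
CALL tallyup[]
RET  2
CALL drop[k='brugimp']
RET  -274


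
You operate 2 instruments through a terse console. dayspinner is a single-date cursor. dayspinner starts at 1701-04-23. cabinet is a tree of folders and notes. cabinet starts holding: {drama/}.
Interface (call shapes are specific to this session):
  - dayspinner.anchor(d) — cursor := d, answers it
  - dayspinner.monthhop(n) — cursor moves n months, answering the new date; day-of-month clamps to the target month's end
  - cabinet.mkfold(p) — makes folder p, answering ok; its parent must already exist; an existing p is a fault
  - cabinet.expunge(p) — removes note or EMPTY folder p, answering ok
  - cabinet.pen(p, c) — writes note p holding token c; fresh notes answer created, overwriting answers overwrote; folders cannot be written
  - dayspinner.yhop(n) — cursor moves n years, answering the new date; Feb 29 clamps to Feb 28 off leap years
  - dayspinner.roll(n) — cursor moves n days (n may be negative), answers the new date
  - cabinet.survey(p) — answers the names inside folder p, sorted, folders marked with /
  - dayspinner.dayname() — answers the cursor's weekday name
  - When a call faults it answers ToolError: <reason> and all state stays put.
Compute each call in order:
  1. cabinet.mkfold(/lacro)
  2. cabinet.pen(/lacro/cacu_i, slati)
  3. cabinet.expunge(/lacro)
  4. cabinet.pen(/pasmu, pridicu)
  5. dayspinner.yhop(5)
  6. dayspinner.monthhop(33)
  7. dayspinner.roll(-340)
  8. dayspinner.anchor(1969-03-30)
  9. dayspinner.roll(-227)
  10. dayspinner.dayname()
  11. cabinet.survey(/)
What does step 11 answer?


Answer: [drama/, lacro/, pasmu]

Derivation:
Calling cabinet.mkfold with p→/lacro, and see ok.
Invoking cabinet.pen with p→/lacro/cacu_i, c→slati, and observe created.
Invoking cabinet.expunge with p→/lacro, which returns ToolError: not empty.
I call cabinet.pen with p→/pasmu, c→pridicu, and observe created.
Next I call dayspinner.yhop with n→5, → 1706-04-23.
I use dayspinner.monthhop with n→33, giving 1709-01-23.
I try dayspinner.roll with n→-340: 1708-02-18.
I call dayspinner.anchor with d→1969-03-30, and see 1969-03-30.
Using dayspinner.roll with n→-227, — result: 1968-08-15.
I invoke dayspinner.dayname, → Thursday.
I run cabinet.survey with p→/, which returns [drama/, lacro/, pasmu].


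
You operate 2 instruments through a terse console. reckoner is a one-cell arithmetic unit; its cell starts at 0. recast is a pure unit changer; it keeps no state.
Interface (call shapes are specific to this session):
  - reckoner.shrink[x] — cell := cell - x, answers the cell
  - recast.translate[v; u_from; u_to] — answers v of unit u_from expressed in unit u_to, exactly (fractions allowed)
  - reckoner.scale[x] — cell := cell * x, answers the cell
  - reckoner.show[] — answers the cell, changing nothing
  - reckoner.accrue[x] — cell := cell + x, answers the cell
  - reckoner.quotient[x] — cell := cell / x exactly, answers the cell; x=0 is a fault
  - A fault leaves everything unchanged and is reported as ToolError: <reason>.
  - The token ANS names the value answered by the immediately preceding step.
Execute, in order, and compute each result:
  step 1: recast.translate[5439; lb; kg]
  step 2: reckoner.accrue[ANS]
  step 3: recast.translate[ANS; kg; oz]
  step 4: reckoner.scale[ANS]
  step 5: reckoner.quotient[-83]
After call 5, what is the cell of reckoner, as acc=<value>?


Next I call recast.translate on v='5439', u_from='lb', u_to='kg', → 246708890043/100000000.
I invoke reckoner.accrue on x='ANS', → 246708890043/100000000.
I use recast.translate on v='ANS', u_from='kg', u_to='oz', yielding 87024.
Next I call reckoner.scale on x='ANS', and get 1341849652943877/6250000.
I try reckoner.quotient on x='-83', and see -1341849652943877/518750000.

Answer: acc=-1341849652943877/518750000
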